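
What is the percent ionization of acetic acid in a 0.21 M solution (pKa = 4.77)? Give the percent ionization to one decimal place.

CH3COOH ⇌ CH3COO- + H+; let x = [H+] at equilibrium.
Ka = 10^(−4.77) = 1.70 × 10^-5
x ≈ √(Ka·C₀) = √(1.70 × 10^-5 × 0.21) = 1.89 × 10^-3 M
Fraction ionized = 1.89 × 10^-3 / 0.21 = 0.0090 → 0.9%

0.9%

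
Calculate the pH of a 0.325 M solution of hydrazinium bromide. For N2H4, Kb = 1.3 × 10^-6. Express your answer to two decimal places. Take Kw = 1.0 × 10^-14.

N2H5+ is the conjugate acid of the weak base N2H4.
Ka = Kw/Kb = 1.0×10^-14 / 1.3 × 10^-6 = 7.69 × 10^-9
From the ICE table, Ka = [H+]²/(0.325 − [H+]) = 7.69 × 10^-9.
Neglecting [H+] in the denominator: [H+] = √(7.69 × 10^-9 × 0.325) = 5.00 × 10^-5 M
([H+]/C₀ = 0.015% < 5%, so the approximation holds.)
pH = −log(5.00 × 10^-5) = 4.30

pH = 4.30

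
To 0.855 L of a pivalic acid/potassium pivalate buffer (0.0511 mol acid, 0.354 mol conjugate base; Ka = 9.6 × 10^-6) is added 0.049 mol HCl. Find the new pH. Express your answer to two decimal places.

pH = 5.50

After neutralization: n((CH3)3CCOOH) = 0.1 mol, n((CH3)3CCOO-) = 0.305 mol.
pKa = −log(9.6 × 10^-6) = 5.018
pH = pKa + log([A⁻]/[HA]) = 5.018 + log(0.305/0.1) = 5.018 +0.484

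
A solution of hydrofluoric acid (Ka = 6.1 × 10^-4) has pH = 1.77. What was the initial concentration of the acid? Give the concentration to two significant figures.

[H+] = 10^(-1.77) = 1.70 × 10^-2 M = x
Ka = x²/(C₀ − x) ⇒ C₀ = x + x²/Ka
C₀ = 1.70 × 10^-2 + (1.70 × 10^-2)²/(6.1 × 10^-4) = 4.91 × 10^-1 M

C₀ = 4.9 × 10^-1 M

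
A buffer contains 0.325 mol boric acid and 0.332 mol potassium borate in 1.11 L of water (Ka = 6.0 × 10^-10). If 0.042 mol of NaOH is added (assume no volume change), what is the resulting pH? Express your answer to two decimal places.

OH- converts B(OH)3 to B(OH)4-: B(OH)3 → 0.283 mol, B(OH)4- → 0.374 mol.
pKa = −log(6.0 × 10^-10) = 9.222
pH = pKa + log([A⁻]/[HA]) = 9.222 + log(0.374/0.283) = 9.222 +0.121

pH = 9.34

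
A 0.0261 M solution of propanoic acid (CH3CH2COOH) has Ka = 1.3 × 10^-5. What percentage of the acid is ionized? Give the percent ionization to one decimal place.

2.2%

CH3CH2COOH ⇌ CH3CH2COO- + H+; let x = [H+] at equilibrium.
x ≈ √(Ka·C₀) = √(1.3 × 10^-5 × 0.0261) = 5.82 × 10^-4 M
Fraction ionized = 5.82 × 10^-4 / 0.0261 = 0.0223 → 2.2%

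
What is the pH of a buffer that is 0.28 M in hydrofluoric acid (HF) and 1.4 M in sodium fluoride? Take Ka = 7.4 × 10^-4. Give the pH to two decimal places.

pH = 3.83

pKa = −log(7.4 × 10^-4) = 3.131
Henderson–Hasselbalch: pH = pKa + log([F-]/[HF]) = 3.131 + log(1.4/0.28)
pH = 3.131 + (+0.699) = 3.83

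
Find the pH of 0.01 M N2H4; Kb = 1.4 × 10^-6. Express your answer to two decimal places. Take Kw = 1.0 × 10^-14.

pH = 10.07

N2H4 + H2O ⇌ N2H5+ + OH-
Kb = x²/(0.01 − x) = 1.4 × 10^-6
Since Kb ≪ C₀, x ≈ √(Kb·C₀) = 1.18 × 10^-4 M.
Check: 1.2% ionized — well under 5%, approximation valid.
pOH = 3.93, so pH = 14.00 − pOH = 10.07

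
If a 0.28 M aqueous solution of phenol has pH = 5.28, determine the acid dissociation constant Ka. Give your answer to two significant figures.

[H+] = 10^(-5.28) = 5.25 × 10^-6 M
At equilibrium [HA] = 0.28 − 5.25 × 10^-6 = 2.80 × 10^-1 M
Ka = [H+][A-]/[HA] = (5.25 × 10^-6)² / 2.80 × 10^-1 = 9.8 × 10^-11

Ka = 9.8 × 10^-11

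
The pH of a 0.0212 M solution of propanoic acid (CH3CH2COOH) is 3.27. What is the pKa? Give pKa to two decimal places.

[H+] = 10^(-3.27) = 5.37 × 10^-4 M
At equilibrium [HA] = 0.0212 − 5.37 × 10^-4 = 2.07 × 10^-2 M
Ka = [H+][A-]/[HA] = (5.37 × 10^-4)² / 2.07 × 10^-2 = 1.39 × 10^-5
pKa = -log(1.39 × 10^-5) = 4.86

pKa = 4.86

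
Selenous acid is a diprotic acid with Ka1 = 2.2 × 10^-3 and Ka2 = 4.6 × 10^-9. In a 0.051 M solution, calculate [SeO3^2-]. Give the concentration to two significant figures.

First ionization gives [H+] ≈ [HSeO3-] = 9.55 × 10^-3 M.
Second step: Ka2 = [H+][SeO3^2-]/[HSeO3-] ≈ [SeO3^2-] (since [H+] ≈ [HSeO3-]).
So [SeO3^2-] ≈ Ka2.

4.6 × 10^-9 M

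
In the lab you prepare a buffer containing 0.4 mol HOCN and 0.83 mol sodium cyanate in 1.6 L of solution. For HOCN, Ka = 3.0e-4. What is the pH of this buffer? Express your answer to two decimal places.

pH = 3.84

pKa = −log(3.0 × 10^-4) = 3.523
pH = pKa + log([A⁻]/[HA]) = 3.523 + log(0.83/0.4)
pH = 3.523 + (+0.317) = 3.84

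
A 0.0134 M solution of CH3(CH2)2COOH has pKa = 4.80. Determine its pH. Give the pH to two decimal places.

CH3(CH2)2COOH ⇌ CH3(CH2)2COO- + H+
Ka = 10^(−4.80) = 1.58 × 10^-5
Let x = [H+] at equilibrium. Ka = x²/(0.0134 − x).
Since Ka ≪ C₀, x ≈ √(Ka·C₀) = 4.60 × 10^-4 M.
Check: 3.4% ionized — well under 5%, approximation valid.
pH = −log[H+] = −log(4.60 × 10^-4) = 3.34

pH = 3.34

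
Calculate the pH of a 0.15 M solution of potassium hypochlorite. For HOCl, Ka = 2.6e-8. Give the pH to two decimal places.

OCl- is the conjugate base of the weak acid HOCl.
Kb = Kw/Ka = 1.0×10^-14 / 2.6 × 10^-8 = 3.85 × 10^-7
Let x = [OH-] at equilibrium. Kb = x²/(0.15 − x).
Neglecting x in the denominator: x = √(3.85 × 10^-7 × 0.15) = 2.40 × 10^-4 M
pOH = −log(2.40 × 10^-4) = 3.62; pH = 14.00 − 3.62 = 10.38

pH = 10.38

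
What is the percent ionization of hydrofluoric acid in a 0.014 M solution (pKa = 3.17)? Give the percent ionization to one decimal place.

HF ⇌ F- + H+; let x = [H+] at equilibrium.
Ka = 10^(−3.17) = 6.76 × 10^-4
Ka = x²/(C₀ − x); solving the quadratic gives x = 2.76 × 10^-3 M.
% ionization = x/C₀ × 100% = 2.76 × 10^-3/0.014 × 100% = 19.7%

19.7%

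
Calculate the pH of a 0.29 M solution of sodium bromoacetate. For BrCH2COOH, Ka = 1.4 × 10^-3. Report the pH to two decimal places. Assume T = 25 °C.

pH = 8.16

BrCH2COO- is the conjugate base of the weak acid BrCH2COOH.
Kb = Kw/Ka = 1.0×10^-14 / 1.4 × 10^-3 = 7.14 × 10^-12
From the ICE table, Kb = x²/(0.29 − x) = 7.14 × 10^-12.
Neglecting x in the denominator: x = √(7.14 × 10^-12 × 0.29) = 1.44 × 10^-6 M
pOH = 5.84, so pH = 14.00 − pOH = 8.16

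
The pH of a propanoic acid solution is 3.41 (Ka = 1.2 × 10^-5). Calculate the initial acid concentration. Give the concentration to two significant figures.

C₀ = 1.3 × 10^-2 M

[H+] = 10^(-3.41) = 3.89 × 10^-4 M = x
Ka = x²/(C₀ − x) ⇒ C₀ = x + x²/Ka
C₀ = 3.89 × 10^-4 + (3.89 × 10^-4)²/(1.2 × 10^-5) = 1.30 × 10^-2 M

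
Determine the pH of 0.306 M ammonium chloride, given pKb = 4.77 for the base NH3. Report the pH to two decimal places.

pH = 4.87

NH4+ is the conjugate acid of the weak base NH3.
Kb = 10^(−4.77) = 1.70 × 10^-5
Ka = Kw/Kb = 1.0×10^-14 / 1.70 × 10^-5 = 5.88 × 10^-10
Ka = [H+]²/(0.306 − [H+]) = 5.88 × 10^-10
Neglecting [H+] in the denominator: [H+] = √(5.88 × 10^-10 × 0.306) = 1.34 × 10^-5 M
Check: 0.0044% ionized — well under 5%, approximation valid.
pH = −log(1.34 × 10^-5) = 4.87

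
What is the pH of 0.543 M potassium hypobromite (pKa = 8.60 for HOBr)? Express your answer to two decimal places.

pH = 11.17

OBr- is the conjugate base of the weak acid HOBr.
Ka = 10^(−8.60) = 2.51 × 10^-9
Kb = Kw/Ka = 1.0×10^-14 / 2.51 × 10^-9 = 3.98 × 10^-6
From the ICE table, Kb = [OH-]²/(0.543 − [OH-]) = 3.98 × 10^-6.
Assume [OH-] ≪ 0.543: [OH-] ≈ √(3.98 × 10^-6 × 0.543) = 1.47 × 10^-3 M
([OH-]/C₀ = 0.27% < 5%, so the approximation holds.)
pOH = −log(1.47 × 10^-3) = 2.83; pH = 14.00 − 2.83 = 11.17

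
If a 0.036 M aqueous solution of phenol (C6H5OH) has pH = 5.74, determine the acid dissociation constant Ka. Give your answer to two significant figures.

[H+] = 10^(-5.74) = 1.82 × 10^-6 M
At equilibrium [HA] = 0.036 − 1.82 × 10^-6 = 3.60 × 10^-2 M
Ka = [H+][A-]/[HA] = (1.82 × 10^-6)² / 3.60 × 10^-2 = 9.2 × 10^-11

Ka = 9.2 × 10^-11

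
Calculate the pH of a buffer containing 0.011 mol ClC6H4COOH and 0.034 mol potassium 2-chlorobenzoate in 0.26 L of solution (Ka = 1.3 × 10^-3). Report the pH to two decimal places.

pH = 3.38

pKa = −log(1.3 × 10^-3) = 2.886
Henderson–Hasselbalch: pH = pKa + log([ClC6H4COO-]/[ClC6H4COOH]) = 2.886 + log(0.034/0.011)
pH = 2.886 + (+0.490) = 3.38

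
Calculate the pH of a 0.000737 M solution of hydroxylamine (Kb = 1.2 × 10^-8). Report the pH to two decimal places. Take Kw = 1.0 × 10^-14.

NH2OH + H2O ⇌ NH3OH+ + OH-
From the ICE table, Kb = [OH-]²/(0.000737 − [OH-]) = 1.2 × 10^-8.
Since Kb ≪ C₀, [OH-] ≈ √(Kb·C₀) = 2.97 × 10^-6 M.
pOH = 5.53, so pH = 14.00 − pOH = 8.47

pH = 8.47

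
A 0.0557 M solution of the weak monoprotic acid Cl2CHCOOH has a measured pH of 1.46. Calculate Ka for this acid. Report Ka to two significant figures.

[H+] = 10^(-1.46) = 3.47 × 10^-2 M
At equilibrium [HA] = 0.0557 − 3.47 × 10^-2 = 2.10 × 10^-2 M
Ka = [H+][A-]/[HA] = (3.47 × 10^-2)² / 2.10 × 10^-2 = 5.7 × 10^-2

Ka = 5.7 × 10^-2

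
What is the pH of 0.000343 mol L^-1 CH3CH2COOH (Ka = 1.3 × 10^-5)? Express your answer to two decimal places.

CH3CH2COOH ⇌ CH3CH2COO- + H+
From the ICE table, Ka = x²/(0.000343 − x) = 1.3 × 10^-5.
x is not negligible relative to C₀; solve x² + 1.3e-05·x − 4.46e-09 = 0.
x = (−Ka + √(Ka² + 4·Ka·C₀))/2 = 6.06 × 10^-5 M
pH = −log(6.06 × 10^-5) = 4.22

pH = 4.22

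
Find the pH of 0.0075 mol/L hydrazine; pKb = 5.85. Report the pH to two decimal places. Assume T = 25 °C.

N2H4 + H2O ⇌ N2H5+ + OH-
Kb = 10^(−5.85) = 1.41 × 10^-6
Kb = [OH-]²/(0.0075 − [OH-]) = 1.41 × 10^-6
Neglecting [OH-] in the denominator: [OH-] = √(1.41 × 10^-6 × 0.0075) = 1.03 × 10^-4 M
pOH = 3.99, so pH = 14.00 − pOH = 10.01

pH = 10.01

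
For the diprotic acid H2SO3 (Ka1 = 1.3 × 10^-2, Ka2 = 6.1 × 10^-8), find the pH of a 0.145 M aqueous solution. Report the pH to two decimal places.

pH = 1.43

Since Ka1 ≫ Ka2, the first ionization dominates [H+].
Ka1 = x²/(0.145 − x) = 1.3 × 10^-2
Solving the quadratic: x = (−Ka1 + √(Ka1² + 4·Ka1·C₀))/2 = 3.74 × 10^-2 M
pH = −log(3.74 × 10^-2) = 1.43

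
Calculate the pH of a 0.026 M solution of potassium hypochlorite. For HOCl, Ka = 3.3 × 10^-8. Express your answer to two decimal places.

OCl- is the conjugate base of the weak acid HOCl.
Kb = Kw/Ka = 1.0×10^-14 / 3.3 × 10^-8 = 3.03 × 10^-7
Kb = [OH-]²/(0.026 − [OH-]) = 3.03 × 10^-7
Assume [OH-] ≪ 0.026: [OH-] ≈ √(3.03 × 10^-7 × 0.026) = 8.88 × 10^-5 M
pOH = 4.05, so pH = 14.00 − pOH = 9.95

pH = 9.95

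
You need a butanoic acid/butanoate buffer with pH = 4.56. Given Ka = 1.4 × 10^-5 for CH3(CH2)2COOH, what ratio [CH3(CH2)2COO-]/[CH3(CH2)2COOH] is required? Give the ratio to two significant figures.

ratio = 0.51

pKa = -log(1.4 × 10^-5) = 4.854
pH = pKa + log(r) ⇒ log(r) = 4.56 − 4.854 = -0.294
r = [CH3(CH2)2COO-]/[CH3(CH2)2COOH] = 10^(-0.294) = 0.508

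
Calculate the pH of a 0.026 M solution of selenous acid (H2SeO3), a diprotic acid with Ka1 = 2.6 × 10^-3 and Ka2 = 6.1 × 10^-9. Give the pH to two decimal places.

pH = 2.15

Since Ka1 ≫ Ka2, the first ionization dominates [H+].
Ka1 = x²/(0.026 − x) = 2.6 × 10^-3
Solving the quadratic: x = (−Ka1 + √(Ka1² + 4·Ka1·C₀))/2 = 7.02 × 10^-3 M
pH = −log(7.02 × 10^-3) = 2.15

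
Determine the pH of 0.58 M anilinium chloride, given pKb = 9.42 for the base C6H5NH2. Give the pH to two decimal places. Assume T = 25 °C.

C6H5NH3+ is the conjugate acid of the weak base C6H5NH2.
Kb = 10^(−9.42) = 3.80 × 10^-10
Ka = Kw/Kb = 1.0×10^-14 / 3.80 × 10^-10 = 2.63 × 10^-5
Ka = [H+]²/(0.58 − [H+]) = 2.63 × 10^-5
Neglecting [H+] in the denominator: [H+] = √(2.63 × 10^-5 × 0.58) = 3.91 × 10^-3 M
pH = −log[H+] = −log(3.91 × 10^-3) = 2.41

pH = 2.41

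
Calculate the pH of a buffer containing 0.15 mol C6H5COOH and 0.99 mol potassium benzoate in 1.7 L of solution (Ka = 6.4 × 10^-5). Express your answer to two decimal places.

pH = 5.01

pKa = −log(6.4 × 10^-5) = 4.194
Using pH = pKa + log([base]/[acid]) with [base]/[acid] = 0.99/0.15:
pH = 4.194 + (+0.820) = 5.01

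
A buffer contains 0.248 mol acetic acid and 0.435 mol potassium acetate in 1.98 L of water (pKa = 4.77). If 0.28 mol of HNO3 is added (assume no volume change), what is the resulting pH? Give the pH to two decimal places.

pH = 4.24

After neutralization: n(CH3COOH) = 0.528 mol, n(CH3COO-) = 0.155 mol.
pH = pKa + log([A⁻]/[HA]) = 4.77 + log(0.155/0.528) = 4.77 -0.532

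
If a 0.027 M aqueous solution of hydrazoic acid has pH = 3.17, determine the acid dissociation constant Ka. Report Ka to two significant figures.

Ka = 1.7 × 10^-5

[H+] = 10^(-3.17) = 6.76 × 10^-4 M
At equilibrium [HA] = 0.027 − 6.76 × 10^-4 = 2.63 × 10^-2 M
Ka = [H+][A-]/[HA] = (6.76 × 10^-4)² / 2.63 × 10^-2 = 1.7 × 10^-5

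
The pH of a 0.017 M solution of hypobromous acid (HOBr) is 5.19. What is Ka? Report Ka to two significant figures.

[H+] = 10^(-5.19) = 6.46 × 10^-6 M
At equilibrium [HA] = 0.017 − 6.46 × 10^-6 = 1.70 × 10^-2 M
Ka = [H+][A-]/[HA] = (6.46 × 10^-6)² / 1.70 × 10^-2 = 2.5 × 10^-9

Ka = 2.5 × 10^-9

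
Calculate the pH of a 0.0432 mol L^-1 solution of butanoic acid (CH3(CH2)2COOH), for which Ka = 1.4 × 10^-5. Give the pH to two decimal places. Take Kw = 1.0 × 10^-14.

pH = 3.11

CH3(CH2)2COOH ⇌ CH3(CH2)2COO- + H+
From the ICE table, Ka = [H+]²/(0.0432 − [H+]) = 1.4 × 10^-5.
Since Ka ≪ C₀, [H+] ≈ √(Ka·C₀) = 7.78 × 10^-4 M.
([H+]/C₀ = 1.8% < 5%, so the approximation holds.)
pH = −log(7.78 × 10^-4) = 3.11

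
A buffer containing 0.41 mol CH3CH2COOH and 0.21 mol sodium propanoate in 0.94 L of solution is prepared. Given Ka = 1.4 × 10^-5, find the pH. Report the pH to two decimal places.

pH = 4.56

pKa = −log(1.4 × 10^-5) = 4.854
Using pH = pKa + log([base]/[acid]) with [base]/[acid] = 0.21/0.41:
pH = 4.854 + (-0.291) = 4.56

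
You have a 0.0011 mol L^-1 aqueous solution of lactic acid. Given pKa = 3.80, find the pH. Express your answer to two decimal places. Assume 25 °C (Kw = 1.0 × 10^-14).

CH3CH(OH)COOH ⇌ CH3CH(OH)COO- + H+
Ka = 10^(−3.80) = 1.58 × 10^-4
Ka = [H+]²/(0.0011 − [H+]) = 1.58 × 10^-4
The 5% rule fails; solving [H+]² + Ka·[H+] − Ka·C₀ = 0 exactly:
[H+] = (−Ka + √(Ka² + 4·Ka·C₀))/2 = 3.45 × 10^-4 M
pH = −log[H+] = −log(3.45 × 10^-4) = 3.46

pH = 3.46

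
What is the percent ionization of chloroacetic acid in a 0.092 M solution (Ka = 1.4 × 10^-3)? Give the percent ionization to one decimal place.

11.6%

ClCH2COOH ⇌ ClCH2COO- + H+; let x = [H+] at equilibrium.
Solve x² + 0.0014x − 0.000129 = 0 → x = 1.07 × 10^-2 M
Fraction ionized = 1.07 × 10^-2 / 0.092 = 0.1163 → 11.6%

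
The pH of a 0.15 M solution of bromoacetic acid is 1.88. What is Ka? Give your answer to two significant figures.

Ka = 1.3 × 10^-3

[H+] = 10^(-1.88) = 1.32 × 10^-2 M
At equilibrium [HA] = 0.15 − 1.32 × 10^-2 = 1.37 × 10^-1 M
Ka = [H+][A-]/[HA] = (1.32 × 10^-2)² / 1.37 × 10^-1 = 1.3 × 10^-3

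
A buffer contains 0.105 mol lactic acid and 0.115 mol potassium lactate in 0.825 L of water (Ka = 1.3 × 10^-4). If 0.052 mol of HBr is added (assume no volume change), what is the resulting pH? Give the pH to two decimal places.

pH = 3.49

After neutralization: n(CH3CH(OH)COOH) = 0.157 mol, n(CH3CH(OH)COO-) = 0.063 mol.
pKa = −log(1.3 × 10^-4) = 3.886
pH = pKa + log([A⁻]/[HA]) = 3.886 + log(0.063/0.157) = 3.886 -0.397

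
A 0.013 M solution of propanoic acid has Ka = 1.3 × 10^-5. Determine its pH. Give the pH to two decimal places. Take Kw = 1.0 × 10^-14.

CH3CH2COOH ⇌ CH3CH2COO- + H+
Ka = [H+]²/(0.013 − [H+]) = 1.3 × 10^-5
Assume [H+] ≪ 0.013: [H+] ≈ √(1.3 × 10^-5 × 0.013) = 4.11 × 10^-4 M
Check: 3.2% ionized — well under 5%, approximation valid.
pH = −log[H+] = −log(4.11 × 10^-4) = 3.39

pH = 3.39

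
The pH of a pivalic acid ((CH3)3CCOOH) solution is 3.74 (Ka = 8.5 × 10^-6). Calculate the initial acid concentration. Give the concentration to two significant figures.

[H+] = 10^(-3.74) = 1.82 × 10^-4 M = x
Ka = x²/(C₀ − x) ⇒ C₀ = x + x²/Ka
C₀ = 1.82 × 10^-4 + (1.82 × 10^-4)²/(8.5 × 10^-6) = 4.08 × 10^-3 M

C₀ = 4.1 × 10^-3 M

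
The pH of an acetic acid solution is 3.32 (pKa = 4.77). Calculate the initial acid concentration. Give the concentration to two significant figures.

[H+] = 10^(-3.32) = 4.79 × 10^-4 M = x
Ka = 10^(−4.77) = 1.70 × 10^-5
Ka = x²/(C₀ − x) ⇒ C₀ = x + x²/Ka
C₀ = 4.79 × 10^-4 + (4.79 × 10^-4)²/(1.70 × 10^-5) = 1.40 × 10^-2 M

C₀ = 1.4 × 10^-2 M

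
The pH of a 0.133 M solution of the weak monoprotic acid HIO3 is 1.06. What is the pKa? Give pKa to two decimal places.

pKa = 0.78

[H+] = 10^(-1.06) = 8.71 × 10^-2 M
At equilibrium [HA] = 0.133 − 8.71 × 10^-2 = 4.59 × 10^-2 M
Ka = [H+][A-]/[HA] = (8.71 × 10^-2)² / 4.59 × 10^-2 = 1.65 × 10^-1
pKa = -log(1.65 × 10^-1) = 0.78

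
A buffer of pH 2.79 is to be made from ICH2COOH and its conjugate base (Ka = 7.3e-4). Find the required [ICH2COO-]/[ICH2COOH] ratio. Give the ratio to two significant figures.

pKa = -log(7.3 × 10^-4) = 3.137
pH = pKa + log(r) ⇒ log(r) = 2.79 − 3.137 = -0.347
r = [ICH2COO-]/[ICH2COOH] = 10^(-0.347) = 0.45

ratio = 0.45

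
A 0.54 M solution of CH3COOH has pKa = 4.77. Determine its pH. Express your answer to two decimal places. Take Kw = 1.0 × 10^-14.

pH = 2.52

CH3COOH ⇌ CH3COO- + H+
Ka = 10^(−4.77) = 1.70 × 10^-5
From the ICE table, Ka = [H+]²/(0.54 − [H+]) = 1.70 × 10^-5.
Assume [H+] ≪ 0.54: [H+] ≈ √(1.70 × 10^-5 × 0.54) = 3.03 × 10^-3 M
Check: 0.56% ionized — well under 5%, approximation valid.
pH = −log[H+] = −log(3.03 × 10^-3) = 2.52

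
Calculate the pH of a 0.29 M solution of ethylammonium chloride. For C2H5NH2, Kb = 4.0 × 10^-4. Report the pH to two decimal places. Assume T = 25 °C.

pH = 5.57

C2H5NH3+ is the conjugate acid of the weak base C2H5NH2.
Ka = Kw/Kb = 1.0×10^-14 / 4.0 × 10^-4 = 2.50 × 10^-11
Let x = [H+] at equilibrium. Ka = x²/(0.29 − x).
Since Ka ≪ C₀, x ≈ √(Ka·C₀) = 2.69 × 10^-6 M.
pH = −log[H+] = −log(2.69 × 10^-6) = 5.57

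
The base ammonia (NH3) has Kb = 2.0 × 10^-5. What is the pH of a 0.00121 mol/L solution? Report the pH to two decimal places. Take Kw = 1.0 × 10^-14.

pH = 10.16

NH3 + H2O ⇌ NH4+ + OH-
From the ICE table, Kb = [OH-]²/(0.00121 − [OH-]) = 2.0 × 10^-5.
Here C₀/Kb ≈ 60.5, so the small-[OH-] approximation fails. Use the quadratic:
[OH-] = [−2e-05 + √(2e-05² + 9.68e-08)]/2 = 1.46 × 10^-4 M
pOH = −log(1.46 × 10^-4) = 3.84; pH = 14.00 − 3.84 = 10.16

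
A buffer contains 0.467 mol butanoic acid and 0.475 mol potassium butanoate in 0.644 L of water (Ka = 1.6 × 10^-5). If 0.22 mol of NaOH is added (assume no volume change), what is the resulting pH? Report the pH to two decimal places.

OH- converts CH3(CH2)2COOH to CH3(CH2)2COO-: CH3(CH2)2COOH → 0.247 mol, CH3(CH2)2COO- → 0.695 mol.
pKa = −log(1.6 × 10^-5) = 4.796
pH = pKa + log([A⁻]/[HA]) = 4.796 + log(0.695/0.247) = 4.796 +0.449

pH = 5.25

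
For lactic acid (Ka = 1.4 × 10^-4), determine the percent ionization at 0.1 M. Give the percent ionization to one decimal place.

CH3CH(OH)COOH ⇌ CH3CH(OH)COO- + H+; let x = [H+] at equilibrium.
x ≈ √(Ka·C₀) = √(1.4 × 10^-4 × 0.1) = 3.74 × 10^-3 M
Fraction ionized = 3.74 × 10^-3 / 0.1 = 0.0374 → 3.7%

3.7%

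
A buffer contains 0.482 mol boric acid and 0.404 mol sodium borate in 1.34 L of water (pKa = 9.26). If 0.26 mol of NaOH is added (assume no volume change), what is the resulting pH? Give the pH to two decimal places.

pH = 9.74

OH- converts B(OH)3 to B(OH)4-: B(OH)3 → 0.222 mol, B(OH)4- → 0.664 mol.
Henderson–Hasselbalch with mole ratio 0.664/0.222: pH = 9.26 + (+0.476)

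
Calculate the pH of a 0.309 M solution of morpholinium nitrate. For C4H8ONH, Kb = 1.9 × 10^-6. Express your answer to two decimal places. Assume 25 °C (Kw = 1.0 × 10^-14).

C4H8ONH2+ is the conjugate acid of the weak base C4H8ONH.
Ka = Kw/Kb = 1.0×10^-14 / 1.9 × 10^-6 = 5.26 × 10^-9
Ka = x²/(0.309 − x) = 5.26 × 10^-9
Since Ka ≪ C₀, x ≈ √(Ka·C₀) = 4.03 × 10^-5 M.
pH = −log(4.03 × 10^-5) = 4.39

pH = 4.39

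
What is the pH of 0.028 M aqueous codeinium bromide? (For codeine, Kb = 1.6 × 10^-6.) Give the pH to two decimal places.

pH = 4.88

C18H22NO3+ is the conjugate acid of the weak base C18H21NO3.
Ka = Kw/Kb = 1.0×10^-14 / 1.6 × 10^-6 = 6.25 × 10^-9
From the ICE table, Ka = [H+]²/(0.028 − [H+]) = 6.25 × 10^-9.
Assume [H+] ≪ 0.028: [H+] ≈ √(6.25 × 10^-9 × 0.028) = 1.32 × 10^-5 M
Check: 0.047% ionized — well under 5%, approximation valid.
pH = −log(1.32 × 10^-5) = 4.88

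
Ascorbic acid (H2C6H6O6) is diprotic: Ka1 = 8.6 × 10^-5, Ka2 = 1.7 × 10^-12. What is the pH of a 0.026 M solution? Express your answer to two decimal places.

Since Ka1 ≫ Ka2, the first ionization dominates [H+].
Ka1 = x²/(0.026 − x) = 8.6 × 10^-5
Solving the quadratic: x = (−Ka1 + √(Ka1² + 4·Ka1·C₀))/2 = 1.45 × 10^-3 M
pH = −log(1.45 × 10^-3) = 2.84

pH = 2.84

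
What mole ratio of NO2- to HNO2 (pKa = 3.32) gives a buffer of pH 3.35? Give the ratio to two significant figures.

pH = pKa + log(r) ⇒ log(r) = 3.35 − 3.32 = +0.03
r = [NO2-]/[HNO2] = 10^(+0.03) = 1.07

ratio = 1.1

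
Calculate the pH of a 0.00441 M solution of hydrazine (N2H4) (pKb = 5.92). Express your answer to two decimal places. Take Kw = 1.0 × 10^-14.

N2H4 + H2O ⇌ N2H5+ + OH-
Kb = 10^(−5.92) = 1.20 × 10^-6
Kb = x²/(0.00441 − x) = 1.20 × 10^-6
Neglecting x in the denominator: x = √(1.20 × 10^-6 × 0.00441) = 7.27 × 10^-5 M
(x/C₀ = 1.6% < 5%, so the approximation holds.)
pOH = −log(7.27 × 10^-5) = 4.14; pH = 14.00 − 4.14 = 9.86

pH = 9.86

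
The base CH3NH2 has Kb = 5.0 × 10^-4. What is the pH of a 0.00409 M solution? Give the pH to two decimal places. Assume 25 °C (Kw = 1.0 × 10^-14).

CH3NH2 + H2O ⇌ CH3NH3+ + OH-
From the ICE table, Kb = x²/(0.00409 − x) = 5.0 × 10^-4.
The 5% rule fails; solving x² + Kb·x − Kb·C₀ = 0 exactly:
x = [−0.0005 + √(0.0005² + 8.18e-06)]/2 = 1.20 × 10^-3 M
pOH = −log(1.20 × 10^-3) = 2.92; pH = 14.00 − 2.92 = 11.08

pH = 11.08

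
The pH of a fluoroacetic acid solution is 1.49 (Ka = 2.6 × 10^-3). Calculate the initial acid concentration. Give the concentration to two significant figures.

[H+] = 10^(-1.49) = 3.24 × 10^-2 M = x
Ka = x²/(C₀ − x) ⇒ C₀ = x + x²/Ka
C₀ = 3.24 × 10^-2 + (3.24 × 10^-2)²/(2.6 × 10^-3) = 4.36 × 10^-1 M

C₀ = 4.4 × 10^-1 M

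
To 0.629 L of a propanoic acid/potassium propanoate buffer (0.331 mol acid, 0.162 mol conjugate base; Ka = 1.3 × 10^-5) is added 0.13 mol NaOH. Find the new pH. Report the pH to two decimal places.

pH = 5.05

After neutralization: n(CH3CH2COOH) = 0.201 mol, n(CH3CH2COO-) = 0.292 mol.
pKa = −log(1.3 × 10^-5) = 4.886
Henderson–Hasselbalch with mole ratio 0.292/0.201: pH = 4.886 + (+0.162)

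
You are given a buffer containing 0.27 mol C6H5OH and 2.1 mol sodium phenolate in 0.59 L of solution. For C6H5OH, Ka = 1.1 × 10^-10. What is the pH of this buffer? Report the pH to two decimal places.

pKa = −log(1.1 × 10^-10) = 9.959
Using pH = pKa + log([base]/[acid]) with [base]/[acid] = 2.1/0.27:
pH = 9.959 + (+0.891) = 10.85

pH = 10.85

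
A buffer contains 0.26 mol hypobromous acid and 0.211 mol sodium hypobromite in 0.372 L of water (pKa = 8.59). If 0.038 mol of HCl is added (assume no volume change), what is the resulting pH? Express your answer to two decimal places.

pH = 8.35

After neutralization: n(HOBr) = 0.298 mol, n(OBr-) = 0.173 mol.
pH = pKa + log(n_OBr-/n_HOBr) = 8.59 + log(0.173/0.298) = 8.59 + (-0.236)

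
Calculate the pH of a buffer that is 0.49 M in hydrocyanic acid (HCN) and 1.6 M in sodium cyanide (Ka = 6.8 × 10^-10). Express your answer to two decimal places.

pKa = −log(6.8 × 10^-10) = 9.167
pH = pKa + log([A⁻]/[HA]) = 9.167 + log(1.6/0.49)
pH = 9.167 + (+0.514) = 9.68

pH = 9.68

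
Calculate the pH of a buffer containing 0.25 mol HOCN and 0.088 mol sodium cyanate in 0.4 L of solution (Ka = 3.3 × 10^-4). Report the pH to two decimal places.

pKa = −log(3.3 × 10^-4) = 3.481
pH = pKa + log([A⁻]/[HA]) = 3.481 + log(0.088/0.25)
pH = 3.481 + (-0.453) = 3.03

pH = 3.03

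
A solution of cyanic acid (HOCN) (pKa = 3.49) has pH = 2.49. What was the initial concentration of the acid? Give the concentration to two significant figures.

C₀ = 3.6 × 10^-2 M

[H+] = 10^(-2.49) = 3.24 × 10^-3 M = x
Ka = 10^(−3.49) = 3.24 × 10^-4
Ka = x²/(C₀ − x) ⇒ C₀ = x + x²/Ka
C₀ = 3.24 × 10^-3 + (3.24 × 10^-3)²/(3.24 × 10^-4) = 3.56 × 10^-2 M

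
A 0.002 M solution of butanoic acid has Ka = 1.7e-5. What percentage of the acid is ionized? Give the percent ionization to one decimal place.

8.8%

CH3(CH2)2COOH ⇌ CH3(CH2)2COO- + H+; let x = [H+] at equilibrium.
Solve x² + 1.7e-05x − 3.4e-08 = 0 → x = 1.76 × 10^-4 M
Fraction ionized = 1.76 × 10^-4 / 0.002 = 0.0880 → 8.8%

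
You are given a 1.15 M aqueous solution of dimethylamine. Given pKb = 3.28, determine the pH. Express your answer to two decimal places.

(CH3)2NH + H2O ⇌ (CH3)2NH2+ + OH-
Kb = 10^(−3.28) = 5.25 × 10^-4
Kb = [OH-]²/(1.15 − [OH-]) = 5.25 × 10^-4
Since Kb ≪ C₀, [OH-] ≈ √(Kb·C₀) = 2.46 × 10^-2 M.
([OH-]/C₀ = 2.1% < 5%, so the approximation holds.)
pOH = 1.61, so pH = 14.00 − pOH = 12.39

pH = 12.39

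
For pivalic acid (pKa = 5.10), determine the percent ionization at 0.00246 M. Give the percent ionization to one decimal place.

5.5%

(CH3)3CCOOH ⇌ (CH3)3CCOO- + H+; let x = [H+] at equilibrium.
Ka = 10^(−5.10) = 7.94 × 10^-6
Ka = x²/(C₀ − x); solving the quadratic gives x = 1.36 × 10^-4 M.
Fraction ionized = 1.36 × 10^-4 / 0.00246 = 0.0553 → 5.5%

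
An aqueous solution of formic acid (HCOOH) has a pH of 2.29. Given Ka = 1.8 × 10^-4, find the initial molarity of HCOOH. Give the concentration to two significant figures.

C₀ = 1.5 × 10^-1 M

[H+] = 10^(-2.29) = 5.13 × 10^-3 M = x
Ka = x²/(C₀ − x) ⇒ C₀ = x + x²/Ka
C₀ = 5.13 × 10^-3 + (5.13 × 10^-3)²/(1.8 × 10^-4) = 1.51 × 10^-1 M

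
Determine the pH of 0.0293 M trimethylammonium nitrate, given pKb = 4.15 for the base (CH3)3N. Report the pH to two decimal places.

pH = 5.69

(CH3)3NH+ is the conjugate acid of the weak base (CH3)3N.
Kb = 10^(−4.15) = 7.08 × 10^-5
Ka = Kw/Kb = 1.0×10^-14 / 7.08 × 10^-5 = 1.41 × 10^-10
Let x = [H+] at equilibrium. Ka = x²/(0.0293 − x).
Assume x ≪ 0.0293: x ≈ √(1.41 × 10^-10 × 0.0293) = 2.03 × 10^-6 M
Check: 0.0069% ionized — well under 5%, approximation valid.
pH = −log[H+] = −log(2.03 × 10^-6) = 5.69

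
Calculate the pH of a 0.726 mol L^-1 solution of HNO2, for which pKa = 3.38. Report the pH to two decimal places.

pH = 1.76

HNO2 ⇌ NO2- + H+
Ka = 10^(−3.38) = 4.17 × 10^-4
Ka = [H+]²/(0.726 − [H+]) = 4.17 × 10^-4
Neglecting [H+] in the denominator: [H+] = √(4.17 × 10^-4 × 0.726) = 1.74 × 10^-2 M
pH = −log(1.74 × 10^-2) = 1.76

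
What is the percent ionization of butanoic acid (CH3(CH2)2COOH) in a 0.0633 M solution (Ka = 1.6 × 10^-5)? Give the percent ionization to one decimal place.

1.6%

CH3(CH2)2COOH ⇌ CH3(CH2)2COO- + H+; let x = [H+] at equilibrium.
x ≈ √(Ka·C₀) = √(1.6 × 10^-5 × 0.0633) = 1.01 × 10^-3 M
% ionization = x/C₀ × 100% = 1.01 × 10^-3/0.0633 × 100% = 1.6%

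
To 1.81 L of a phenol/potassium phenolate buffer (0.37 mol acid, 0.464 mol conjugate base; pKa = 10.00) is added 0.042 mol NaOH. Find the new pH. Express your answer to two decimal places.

pH = 10.19

After neutralization: n(C6H5OH) = 0.328 mol, n(C6H5O-) = 0.506 mol.
Henderson–Hasselbalch with mole ratio 0.506/0.328: pH = 10.00 + (+0.188)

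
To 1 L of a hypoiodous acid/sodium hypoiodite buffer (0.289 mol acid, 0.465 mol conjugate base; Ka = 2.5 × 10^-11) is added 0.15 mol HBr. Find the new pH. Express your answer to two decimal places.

pH = 10.46

Added H+ converts OI- to HOI: HOI → 0.439 mol, OI- → 0.315 mol.
pKa = −log(2.5 × 10^-11) = 10.602
pH = pKa + log(n_OI-/n_HOI) = 10.602 + log(0.315/0.439) = 10.602 + (-0.144)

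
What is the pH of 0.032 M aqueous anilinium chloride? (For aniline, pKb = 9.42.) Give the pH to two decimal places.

pH = 3.04

C6H5NH3+ is the conjugate acid of the weak base C6H5NH2.
Kb = 10^(−9.42) = 3.80 × 10^-10
Ka = Kw/Kb = 1.0×10^-14 / 3.80 × 10^-10 = 2.63 × 10^-5
Ka = [H+]²/(0.032 − [H+]) = 2.63 × 10^-5
Neglecting [H+] in the denominator: [H+] = √(2.63 × 10^-5 × 0.032) = 9.17 × 10^-4 M
Check: 2.9% ionized — well under 5%, approximation valid.
pH = −log(9.17 × 10^-4) = 3.04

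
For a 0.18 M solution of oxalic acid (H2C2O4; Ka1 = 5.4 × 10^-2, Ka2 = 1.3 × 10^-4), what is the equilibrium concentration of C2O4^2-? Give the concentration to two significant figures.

1.3 × 10^-4 M

First ionization gives [H+] ≈ [HC2O4-] = 7.52 × 10^-2 M.
Second step: Ka2 = [H+][C2O4^2-]/[HC2O4-] ≈ [C2O4^2-] (since [H+] ≈ [HC2O4-]).
So [C2O4^2-] ≈ Ka2.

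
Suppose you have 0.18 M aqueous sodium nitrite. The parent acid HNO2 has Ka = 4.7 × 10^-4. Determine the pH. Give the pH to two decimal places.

pH = 8.29

NO2- is the conjugate base of the weak acid HNO2.
Kb = Kw/Ka = 1.0×10^-14 / 4.7 × 10^-4 = 2.13 × 10^-11
Let x = [OH-] at equilibrium. Kb = x²/(0.18 − x).
Assume x ≪ 0.18: x ≈ √(2.13 × 10^-11 × 0.18) = 1.96 × 10^-6 M
pOH = 5.71, so pH = 14.00 − pOH = 8.29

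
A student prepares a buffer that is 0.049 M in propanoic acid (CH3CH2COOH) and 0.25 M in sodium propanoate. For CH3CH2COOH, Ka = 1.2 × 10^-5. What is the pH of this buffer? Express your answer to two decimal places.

pKa = −log(1.2 × 10^-5) = 4.921
Using pH = pKa + log([base]/[acid]) with [base]/[acid] = 0.25/0.049:
pH = 4.921 + (+0.708) = 5.63

pH = 5.63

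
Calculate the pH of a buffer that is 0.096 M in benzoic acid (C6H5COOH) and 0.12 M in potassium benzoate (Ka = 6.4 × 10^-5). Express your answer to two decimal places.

pKa = −log(6.4 × 10^-5) = 4.194
Henderson–Hasselbalch: pH = pKa + log([C6H5COO-]/[C6H5COOH]) = 4.194 + log(0.12/0.096)
pH = 4.194 + (+0.097) = 4.29

pH = 4.29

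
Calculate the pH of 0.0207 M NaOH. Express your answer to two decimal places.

NaOH is a strong base; [OH-] = 0.0207 M.
pOH = -log(0.0207) = 1.68
pH = 14.00 - 1.68 = 12.32

pH = 12.32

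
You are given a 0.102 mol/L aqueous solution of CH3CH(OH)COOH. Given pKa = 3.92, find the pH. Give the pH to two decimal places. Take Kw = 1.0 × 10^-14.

pH = 2.46

CH3CH(OH)COOH ⇌ CH3CH(OH)COO- + H+
Ka = 10^(−3.92) = 1.20 × 10^-4
Let x = [H+] at equilibrium. Ka = x²/(0.102 − x).
Assume x ≪ 0.102: x ≈ √(1.20 × 10^-4 × 0.102) = 3.50 × 10^-3 M
Check: 3.4% ionized — well under 5%, approximation valid.
pH = −log(3.50 × 10^-3) = 2.46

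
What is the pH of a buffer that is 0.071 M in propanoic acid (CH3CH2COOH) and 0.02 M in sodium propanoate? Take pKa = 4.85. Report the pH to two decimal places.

pH = pKa + log([A⁻]/[HA]) = 4.85 + log(0.02/0.071)
pH = 4.85 + (-0.550) = 4.30

pH = 4.30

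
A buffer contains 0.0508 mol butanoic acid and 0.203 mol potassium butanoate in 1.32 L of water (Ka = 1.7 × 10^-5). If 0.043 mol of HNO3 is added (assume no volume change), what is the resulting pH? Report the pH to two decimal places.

After neutralization: n(CH3(CH2)2COOH) = 0.0938 mol, n(CH3(CH2)2COO-) = 0.16 mol.
pKa = −log(1.7 × 10^-5) = 4.770
Henderson–Hasselbalch with mole ratio 0.16/0.0938: pH = 4.770 + (+0.232)

pH = 5.00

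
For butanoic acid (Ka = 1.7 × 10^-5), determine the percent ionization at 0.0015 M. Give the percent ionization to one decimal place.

10.1%

CH3(CH2)2COOH ⇌ CH3(CH2)2COO- + H+; let x = [H+] at equilibrium.
Ka = x²/(C₀ − x); solving the quadratic gives x = 1.51 × 10^-4 M.
Fraction ionized = 1.51 × 10^-4 / 0.0015 = 0.1007 → 10.1%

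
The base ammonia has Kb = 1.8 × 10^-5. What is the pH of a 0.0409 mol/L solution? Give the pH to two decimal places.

NH3 + H2O ⇌ NH4+ + OH-
Let x = [OH-] at equilibrium. Kb = x²/(0.0409 − x).
Since Kb ≪ C₀, x ≈ √(Kb·C₀) = 8.58 × 10^-4 M.
(x/C₀ = 2.1% < 5%, so the approximation holds.)
pOH = 3.07, so pH = 14.00 − pOH = 10.93

pH = 10.93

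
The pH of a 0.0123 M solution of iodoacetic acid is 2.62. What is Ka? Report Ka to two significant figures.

[H+] = 10^(-2.62) = 2.40 × 10^-3 M
At equilibrium [HA] = 0.0123 − 2.40 × 10^-3 = 9.90 × 10^-3 M
Ka = [H+][A-]/[HA] = (2.40 × 10^-3)² / 9.90 × 10^-3 = 5.8 × 10^-4

Ka = 5.8 × 10^-4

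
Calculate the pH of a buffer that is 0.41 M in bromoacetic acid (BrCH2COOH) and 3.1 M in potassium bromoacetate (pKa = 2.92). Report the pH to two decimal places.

Using pH = pKa + log([base]/[acid]) with [base]/[acid] = 3.1/0.41:
pH = 2.92 + (+0.879) = 3.80

pH = 3.80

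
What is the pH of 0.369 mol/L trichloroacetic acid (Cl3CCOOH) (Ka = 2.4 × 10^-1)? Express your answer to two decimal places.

pH = 0.70

Cl3CCOOH ⇌ Cl3CCOO- + H+
From the ICE table, Ka = [H+]²/(0.369 − [H+]) = 2.4 × 10^-1.
Here C₀/Ka ≈ 1.54, so the small-[H+] approximation fails. Use the quadratic:
[H+] = (−Ka + √(Ka² + 4·Ka·C₀))/2 = 2.01 × 10^-1 M
pH = −log(2.01 × 10^-1) = 0.70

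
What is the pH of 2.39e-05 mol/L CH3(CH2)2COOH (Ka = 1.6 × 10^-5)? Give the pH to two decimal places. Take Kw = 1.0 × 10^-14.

CH3(CH2)2COOH ⇌ CH3(CH2)2COO- + H+
Ka = [H+]²/(2.39e-05 − [H+]) = 1.6 × 10^-5
Here C₀/Ka ≈ 1.49, so the small-[H+] approximation fails. Use the quadratic:
[H+] = (−Ka + √(Ka² + 4·Ka·C₀))/2 = 1.31 × 10^-5 M
pH = −log[H+] = −log(1.31 × 10^-5) = 4.88

pH = 4.88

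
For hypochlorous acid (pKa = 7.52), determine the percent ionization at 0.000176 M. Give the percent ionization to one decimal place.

HOCl ⇌ OCl- + H+; let x = [H+] at equilibrium.
Ka = 10^(−7.52) = 3.02 × 10^-8
x ≈ √(Ka·C₀) = √(3.02 × 10^-8 × 0.000176) = 2.31 × 10^-6 M
% ionization = x/C₀ × 100% = 2.31 × 10^-6/0.000176 × 100% = 1.3%

1.3%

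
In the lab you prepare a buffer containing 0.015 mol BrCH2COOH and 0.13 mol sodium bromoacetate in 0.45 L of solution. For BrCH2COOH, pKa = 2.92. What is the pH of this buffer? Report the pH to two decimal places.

Using pH = pKa + log([base]/[acid]) with [base]/[acid] = 0.13/0.015:
pH = 2.92 + (+0.938) = 3.86

pH = 3.86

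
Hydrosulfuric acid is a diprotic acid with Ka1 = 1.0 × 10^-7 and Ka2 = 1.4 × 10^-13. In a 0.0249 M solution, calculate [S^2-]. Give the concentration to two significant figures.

1.4 × 10^-13 M

First ionization gives [H+] ≈ [HS-] = 4.99 × 10^-5 M.
Second step: Ka2 = [H+][S^2-]/[HS-] ≈ [S^2-] (since [H+] ≈ [HS-]).
So [S^2-] ≈ Ka2.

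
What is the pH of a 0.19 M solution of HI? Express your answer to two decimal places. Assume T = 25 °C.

pH = 0.72

HI is a strong acid and dissociates completely, so [H+] = 0.19 M.
pH = -log(0.19) = 0.72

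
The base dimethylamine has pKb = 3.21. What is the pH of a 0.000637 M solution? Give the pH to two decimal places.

(CH3)2NH + H2O ⇌ (CH3)2NH2+ + OH-
Kb = 10^(−3.21) = 6.17 × 10^-4
Kb = [OH-]²/(0.000637 − [OH-]) = 6.17 × 10^-4
[OH-] is not negligible relative to C₀; solve [OH-]² + 0.000617·[OH-] − 3.93e-07 = 0.
[OH-] = (−Kb + √(Kb² + 4·Kb·C₀))/2 = 3.90 × 10^-4 M
pOH = 3.41, so pH = 14.00 − pOH = 10.59

pH = 10.59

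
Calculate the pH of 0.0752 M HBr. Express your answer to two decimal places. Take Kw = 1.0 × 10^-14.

HBr is a strong acid and dissociates completely, so [H+] = 0.0752 M.
pH = -log(0.0752) = 1.12

pH = 1.12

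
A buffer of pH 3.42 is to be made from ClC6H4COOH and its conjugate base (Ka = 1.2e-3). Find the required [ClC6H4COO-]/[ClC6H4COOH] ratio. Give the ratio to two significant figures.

pKa = -log(1.2 × 10^-3) = 2.921
pH = pKa + log(r) ⇒ log(r) = 3.42 − 2.921 = +0.499
r = [ClC6H4COO-]/[ClC6H4COOH] = 10^(+0.499) = 3.16

ratio = 3.2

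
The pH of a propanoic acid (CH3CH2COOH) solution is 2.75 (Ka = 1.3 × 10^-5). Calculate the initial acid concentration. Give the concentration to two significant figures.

[H+] = 10^(-2.75) = 1.78 × 10^-3 M = x
Ka = x²/(C₀ − x) ⇒ C₀ = x + x²/Ka
C₀ = 1.78 × 10^-3 + (1.78 × 10^-3)²/(1.3 × 10^-5) = 2.46 × 10^-1 M

C₀ = 2.5 × 10^-1 M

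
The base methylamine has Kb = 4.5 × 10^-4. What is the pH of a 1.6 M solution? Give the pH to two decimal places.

CH3NH2 + H2O ⇌ CH3NH3+ + OH-
Kb = [OH-]²/(1.6 − [OH-]) = 4.5 × 10^-4
Neglecting [OH-] in the denominator: [OH-] = √(4.5 × 10^-4 × 1.6) = 2.68 × 10^-2 M
pOH = −log(2.68 × 10^-2) = 1.57; pH = 14.00 − 1.57 = 12.43

pH = 12.43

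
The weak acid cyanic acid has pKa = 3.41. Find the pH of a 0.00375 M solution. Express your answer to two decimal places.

HOCN ⇌ OCN- + H+
Ka = 10^(−3.41) = 3.89 × 10^-4
Ka = [H+]²/(0.00375 − [H+]) = 3.89 × 10^-4
Here C₀/Ka ≈ 9.64, so the small-[H+] approximation fails. Use the quadratic:
[H+] = (−Ka + √(Ka² + 4·Ka·C₀))/2 = 1.03 × 10^-3 M
pH = −log(1.03 × 10^-3) = 2.99

pH = 2.99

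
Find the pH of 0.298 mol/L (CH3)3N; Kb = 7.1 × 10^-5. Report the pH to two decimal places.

(CH3)3N + H2O ⇌ (CH3)3NH+ + OH-
From the ICE table, Kb = x²/(0.298 − x) = 7.1 × 10^-5.
Neglecting x in the denominator: x = √(7.1 × 10^-5 × 0.298) = 4.60 × 10^-3 M
(x/C₀ = 1.5% < 5%, so the approximation holds.)
pOH = 2.34, so pH = 14.00 − pOH = 11.66

pH = 11.66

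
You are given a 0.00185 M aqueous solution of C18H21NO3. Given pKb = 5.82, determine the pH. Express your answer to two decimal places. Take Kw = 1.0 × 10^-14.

pH = 9.72

C18H21NO3 + H2O ⇌ C18H22NO3+ + OH-
Kb = 10^(−5.82) = 1.51 × 10^-6
From the ICE table, Kb = [OH-]²/(0.00185 − [OH-]) = 1.51 × 10^-6.
Neglecting [OH-] in the denominator: [OH-] = √(1.51 × 10^-6 × 0.00185) = 5.29 × 10^-5 M
Check: 2.9% ionized — well under 5%, approximation valid.
pOH = −log(5.29 × 10^-5) = 4.28; pH = 14.00 − 4.28 = 9.72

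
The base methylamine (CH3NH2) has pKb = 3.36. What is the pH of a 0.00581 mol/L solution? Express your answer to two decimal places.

CH3NH2 + H2O ⇌ CH3NH3+ + OH-
Kb = 10^(−3.36) = 4.37 × 10^-4
Kb = [OH-]²/(0.00581 − [OH-]) = 4.37 × 10^-4
The 5% rule fails; solving [OH-]² + Kb·[OH-] − Kb·C₀ = 0 exactly:
[OH-] = (−Kb + √(Kb² + 4·Kb·C₀))/2 = 1.39 × 10^-3 M
pOH = −log(1.39 × 10^-3) = 2.86; pH = 14.00 − 2.86 = 11.14

pH = 11.14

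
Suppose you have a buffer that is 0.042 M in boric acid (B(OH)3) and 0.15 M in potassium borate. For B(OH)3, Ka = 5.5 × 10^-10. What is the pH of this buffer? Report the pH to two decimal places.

pKa = −log(5.5 × 10^-10) = 9.260
Henderson–Hasselbalch: pH = pKa + log([B(OH)4-]/[B(OH)3]) = 9.260 + log(0.15/0.042)
pH = 9.260 + (+0.553) = 9.81

pH = 9.81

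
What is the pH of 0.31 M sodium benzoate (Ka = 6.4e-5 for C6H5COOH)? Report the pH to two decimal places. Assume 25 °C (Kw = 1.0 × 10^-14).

pH = 8.84

C6H5COO- is the conjugate base of the weak acid C6H5COOH.
Kb = Kw/Ka = 1.0×10^-14 / 6.4 × 10^-5 = 1.56 × 10^-10
Kb = x²/(0.31 − x) = 1.56 × 10^-10
Neglecting x in the denominator: x = √(1.56 × 10^-10 × 0.31) = 6.95 × 10^-6 M
pOH = 5.16, so pH = 14.00 − pOH = 8.84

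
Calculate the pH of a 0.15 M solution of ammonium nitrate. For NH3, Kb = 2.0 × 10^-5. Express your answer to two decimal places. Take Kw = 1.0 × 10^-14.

pH = 5.06

NH4+ is the conjugate acid of the weak base NH3.
Ka = Kw/Kb = 1.0×10^-14 / 2.0 × 10^-5 = 5.00 × 10^-10
Ka = x²/(0.15 − x) = 5.00 × 10^-10
Neglecting x in the denominator: x = √(5.00 × 10^-10 × 0.15) = 8.66 × 10^-6 M
Check: 0.0058% ionized — well under 5%, approximation valid.
pH = −log(8.66 × 10^-6) = 5.06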